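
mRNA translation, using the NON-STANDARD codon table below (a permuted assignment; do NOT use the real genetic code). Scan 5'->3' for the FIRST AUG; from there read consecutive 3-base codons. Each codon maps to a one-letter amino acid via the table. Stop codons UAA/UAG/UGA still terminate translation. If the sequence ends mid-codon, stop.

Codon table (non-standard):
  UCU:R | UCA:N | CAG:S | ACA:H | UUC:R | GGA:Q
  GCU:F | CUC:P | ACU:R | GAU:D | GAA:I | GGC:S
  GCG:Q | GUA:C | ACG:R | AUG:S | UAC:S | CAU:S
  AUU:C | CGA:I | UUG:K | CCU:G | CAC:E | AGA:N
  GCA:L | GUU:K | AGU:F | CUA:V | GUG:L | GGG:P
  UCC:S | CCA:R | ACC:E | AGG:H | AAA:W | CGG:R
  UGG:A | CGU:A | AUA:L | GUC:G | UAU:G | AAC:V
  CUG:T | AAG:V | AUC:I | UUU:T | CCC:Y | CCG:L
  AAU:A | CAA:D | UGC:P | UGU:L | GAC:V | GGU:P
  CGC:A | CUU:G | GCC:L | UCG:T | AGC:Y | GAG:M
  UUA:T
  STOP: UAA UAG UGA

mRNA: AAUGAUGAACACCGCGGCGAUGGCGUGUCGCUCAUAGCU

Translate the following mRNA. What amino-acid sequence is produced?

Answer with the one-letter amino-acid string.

start AUG at pos 1
pos 1: AUG -> S; peptide=S
pos 4: AUG -> S; peptide=SS
pos 7: AAC -> V; peptide=SSV
pos 10: ACC -> E; peptide=SSVE
pos 13: GCG -> Q; peptide=SSVEQ
pos 16: GCG -> Q; peptide=SSVEQQ
pos 19: AUG -> S; peptide=SSVEQQS
pos 22: GCG -> Q; peptide=SSVEQQSQ
pos 25: UGU -> L; peptide=SSVEQQSQL
pos 28: CGC -> A; peptide=SSVEQQSQLA
pos 31: UCA -> N; peptide=SSVEQQSQLAN
pos 34: UAG -> STOP

Answer: SSVEQQSQLAN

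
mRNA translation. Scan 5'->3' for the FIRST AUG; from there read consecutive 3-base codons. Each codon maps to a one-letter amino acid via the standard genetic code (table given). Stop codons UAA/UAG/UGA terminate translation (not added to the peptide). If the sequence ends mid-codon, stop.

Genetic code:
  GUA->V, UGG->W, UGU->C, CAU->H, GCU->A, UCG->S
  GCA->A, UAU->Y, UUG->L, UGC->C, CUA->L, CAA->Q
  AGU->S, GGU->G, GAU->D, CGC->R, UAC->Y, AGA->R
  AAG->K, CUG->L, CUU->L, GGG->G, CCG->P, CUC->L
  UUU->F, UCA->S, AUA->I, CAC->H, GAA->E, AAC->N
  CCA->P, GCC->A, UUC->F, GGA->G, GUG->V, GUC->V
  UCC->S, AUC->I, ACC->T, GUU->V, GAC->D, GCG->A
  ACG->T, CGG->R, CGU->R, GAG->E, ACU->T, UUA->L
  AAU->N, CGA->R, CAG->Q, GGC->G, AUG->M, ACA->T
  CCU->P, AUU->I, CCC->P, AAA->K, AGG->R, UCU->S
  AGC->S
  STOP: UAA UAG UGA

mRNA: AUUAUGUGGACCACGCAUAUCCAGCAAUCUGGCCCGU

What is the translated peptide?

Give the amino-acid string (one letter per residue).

start AUG at pos 3
pos 3: AUG -> M; peptide=M
pos 6: UGG -> W; peptide=MW
pos 9: ACC -> T; peptide=MWT
pos 12: ACG -> T; peptide=MWTT
pos 15: CAU -> H; peptide=MWTTH
pos 18: AUC -> I; peptide=MWTTHI
pos 21: CAG -> Q; peptide=MWTTHIQ
pos 24: CAA -> Q; peptide=MWTTHIQQ
pos 27: UCU -> S; peptide=MWTTHIQQS
pos 30: GGC -> G; peptide=MWTTHIQQSG
pos 33: CCG -> P; peptide=MWTTHIQQSGP
pos 36: only 1 nt remain (<3), stop (end of mRNA)

Answer: MWTTHIQQSGP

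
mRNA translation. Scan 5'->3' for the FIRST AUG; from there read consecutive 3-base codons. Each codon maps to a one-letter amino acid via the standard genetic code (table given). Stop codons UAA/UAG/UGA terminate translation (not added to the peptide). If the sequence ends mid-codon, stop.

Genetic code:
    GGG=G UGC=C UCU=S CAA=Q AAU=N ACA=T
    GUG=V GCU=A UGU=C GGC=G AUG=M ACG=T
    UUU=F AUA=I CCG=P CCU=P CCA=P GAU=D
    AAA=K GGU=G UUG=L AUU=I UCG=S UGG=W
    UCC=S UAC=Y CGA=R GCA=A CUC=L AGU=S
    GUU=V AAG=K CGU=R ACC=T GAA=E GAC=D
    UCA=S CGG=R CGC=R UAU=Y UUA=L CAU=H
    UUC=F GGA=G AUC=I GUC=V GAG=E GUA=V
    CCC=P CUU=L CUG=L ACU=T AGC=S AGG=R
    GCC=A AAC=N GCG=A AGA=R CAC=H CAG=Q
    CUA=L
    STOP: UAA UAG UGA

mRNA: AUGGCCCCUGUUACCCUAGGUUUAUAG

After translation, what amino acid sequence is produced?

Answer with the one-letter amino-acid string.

Answer: MAPVTLGL

Derivation:
start AUG at pos 0
pos 0: AUG -> M; peptide=M
pos 3: GCC -> A; peptide=MA
pos 6: CCU -> P; peptide=MAP
pos 9: GUU -> V; peptide=MAPV
pos 12: ACC -> T; peptide=MAPVT
pos 15: CUA -> L; peptide=MAPVTL
pos 18: GGU -> G; peptide=MAPVTLG
pos 21: UUA -> L; peptide=MAPVTLGL
pos 24: UAG -> STOP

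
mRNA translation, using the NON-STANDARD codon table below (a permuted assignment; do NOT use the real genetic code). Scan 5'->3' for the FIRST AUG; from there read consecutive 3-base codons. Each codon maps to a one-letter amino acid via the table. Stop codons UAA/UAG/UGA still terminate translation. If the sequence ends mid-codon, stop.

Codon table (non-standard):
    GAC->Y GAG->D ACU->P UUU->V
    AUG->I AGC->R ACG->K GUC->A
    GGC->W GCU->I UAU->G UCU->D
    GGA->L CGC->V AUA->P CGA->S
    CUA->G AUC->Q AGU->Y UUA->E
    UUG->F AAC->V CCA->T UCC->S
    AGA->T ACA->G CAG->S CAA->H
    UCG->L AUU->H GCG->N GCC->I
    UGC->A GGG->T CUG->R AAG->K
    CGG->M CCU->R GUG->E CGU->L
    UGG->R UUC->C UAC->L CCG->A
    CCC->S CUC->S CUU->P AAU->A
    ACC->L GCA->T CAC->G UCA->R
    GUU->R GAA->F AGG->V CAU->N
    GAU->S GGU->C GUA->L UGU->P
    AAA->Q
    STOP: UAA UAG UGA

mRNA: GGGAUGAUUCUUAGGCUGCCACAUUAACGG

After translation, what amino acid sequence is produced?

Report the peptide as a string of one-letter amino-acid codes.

start AUG at pos 3
pos 3: AUG -> I; peptide=I
pos 6: AUU -> H; peptide=IH
pos 9: CUU -> P; peptide=IHP
pos 12: AGG -> V; peptide=IHPV
pos 15: CUG -> R; peptide=IHPVR
pos 18: CCA -> T; peptide=IHPVRT
pos 21: CAU -> N; peptide=IHPVRTN
pos 24: UAA -> STOP

Answer: IHPVRTN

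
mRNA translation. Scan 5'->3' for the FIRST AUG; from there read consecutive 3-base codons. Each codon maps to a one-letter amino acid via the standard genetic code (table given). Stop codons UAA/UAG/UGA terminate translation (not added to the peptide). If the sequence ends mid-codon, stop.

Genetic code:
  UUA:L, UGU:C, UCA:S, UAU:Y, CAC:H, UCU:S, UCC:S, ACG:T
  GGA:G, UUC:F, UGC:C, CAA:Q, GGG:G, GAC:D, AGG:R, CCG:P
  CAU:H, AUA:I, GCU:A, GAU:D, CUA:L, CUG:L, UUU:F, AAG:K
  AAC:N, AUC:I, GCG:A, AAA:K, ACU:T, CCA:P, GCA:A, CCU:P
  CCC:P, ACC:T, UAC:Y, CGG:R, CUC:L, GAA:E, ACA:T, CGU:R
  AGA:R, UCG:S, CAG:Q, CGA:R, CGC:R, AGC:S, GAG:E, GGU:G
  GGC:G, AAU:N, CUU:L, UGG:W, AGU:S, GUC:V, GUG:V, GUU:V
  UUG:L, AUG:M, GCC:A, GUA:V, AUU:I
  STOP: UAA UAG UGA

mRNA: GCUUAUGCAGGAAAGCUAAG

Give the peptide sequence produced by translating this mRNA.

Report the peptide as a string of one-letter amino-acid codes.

Answer: MQES

Derivation:
start AUG at pos 4
pos 4: AUG -> M; peptide=M
pos 7: CAG -> Q; peptide=MQ
pos 10: GAA -> E; peptide=MQE
pos 13: AGC -> S; peptide=MQES
pos 16: UAA -> STOP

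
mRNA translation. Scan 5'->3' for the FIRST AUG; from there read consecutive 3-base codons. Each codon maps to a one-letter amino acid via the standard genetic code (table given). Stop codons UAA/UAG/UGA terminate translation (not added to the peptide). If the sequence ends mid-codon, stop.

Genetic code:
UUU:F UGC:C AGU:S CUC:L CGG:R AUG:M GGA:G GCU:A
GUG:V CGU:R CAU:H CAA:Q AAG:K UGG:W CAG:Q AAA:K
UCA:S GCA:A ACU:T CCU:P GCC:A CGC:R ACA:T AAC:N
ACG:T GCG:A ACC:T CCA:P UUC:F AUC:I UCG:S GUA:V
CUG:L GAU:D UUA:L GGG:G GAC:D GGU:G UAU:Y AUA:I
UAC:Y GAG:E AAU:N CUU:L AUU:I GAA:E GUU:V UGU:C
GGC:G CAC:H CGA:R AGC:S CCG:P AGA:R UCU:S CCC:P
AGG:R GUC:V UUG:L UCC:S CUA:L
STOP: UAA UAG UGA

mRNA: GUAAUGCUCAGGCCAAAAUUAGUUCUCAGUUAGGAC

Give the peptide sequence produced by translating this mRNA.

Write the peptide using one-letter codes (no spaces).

start AUG at pos 3
pos 3: AUG -> M; peptide=M
pos 6: CUC -> L; peptide=ML
pos 9: AGG -> R; peptide=MLR
pos 12: CCA -> P; peptide=MLRP
pos 15: AAA -> K; peptide=MLRPK
pos 18: UUA -> L; peptide=MLRPKL
pos 21: GUU -> V; peptide=MLRPKLV
pos 24: CUC -> L; peptide=MLRPKLVL
pos 27: AGU -> S; peptide=MLRPKLVLS
pos 30: UAG -> STOP

Answer: MLRPKLVLS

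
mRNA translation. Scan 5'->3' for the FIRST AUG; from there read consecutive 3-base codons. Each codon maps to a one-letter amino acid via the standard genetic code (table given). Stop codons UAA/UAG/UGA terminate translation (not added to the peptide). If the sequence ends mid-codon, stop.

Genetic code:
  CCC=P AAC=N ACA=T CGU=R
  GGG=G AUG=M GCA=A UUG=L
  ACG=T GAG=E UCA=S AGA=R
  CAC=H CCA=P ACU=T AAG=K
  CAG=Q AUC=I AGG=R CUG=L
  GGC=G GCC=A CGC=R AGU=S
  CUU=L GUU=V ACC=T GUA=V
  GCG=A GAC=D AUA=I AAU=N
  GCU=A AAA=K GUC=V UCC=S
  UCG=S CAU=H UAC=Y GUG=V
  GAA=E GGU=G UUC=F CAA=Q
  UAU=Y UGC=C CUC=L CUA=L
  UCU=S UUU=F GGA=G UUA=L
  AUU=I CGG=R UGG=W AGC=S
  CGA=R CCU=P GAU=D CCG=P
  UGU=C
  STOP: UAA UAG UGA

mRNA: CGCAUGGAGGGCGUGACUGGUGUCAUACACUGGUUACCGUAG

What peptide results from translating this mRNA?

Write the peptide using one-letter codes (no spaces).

start AUG at pos 3
pos 3: AUG -> M; peptide=M
pos 6: GAG -> E; peptide=ME
pos 9: GGC -> G; peptide=MEG
pos 12: GUG -> V; peptide=MEGV
pos 15: ACU -> T; peptide=MEGVT
pos 18: GGU -> G; peptide=MEGVTG
pos 21: GUC -> V; peptide=MEGVTGV
pos 24: AUA -> I; peptide=MEGVTGVI
pos 27: CAC -> H; peptide=MEGVTGVIH
pos 30: UGG -> W; peptide=MEGVTGVIHW
pos 33: UUA -> L; peptide=MEGVTGVIHWL
pos 36: CCG -> P; peptide=MEGVTGVIHWLP
pos 39: UAG -> STOP

Answer: MEGVTGVIHWLP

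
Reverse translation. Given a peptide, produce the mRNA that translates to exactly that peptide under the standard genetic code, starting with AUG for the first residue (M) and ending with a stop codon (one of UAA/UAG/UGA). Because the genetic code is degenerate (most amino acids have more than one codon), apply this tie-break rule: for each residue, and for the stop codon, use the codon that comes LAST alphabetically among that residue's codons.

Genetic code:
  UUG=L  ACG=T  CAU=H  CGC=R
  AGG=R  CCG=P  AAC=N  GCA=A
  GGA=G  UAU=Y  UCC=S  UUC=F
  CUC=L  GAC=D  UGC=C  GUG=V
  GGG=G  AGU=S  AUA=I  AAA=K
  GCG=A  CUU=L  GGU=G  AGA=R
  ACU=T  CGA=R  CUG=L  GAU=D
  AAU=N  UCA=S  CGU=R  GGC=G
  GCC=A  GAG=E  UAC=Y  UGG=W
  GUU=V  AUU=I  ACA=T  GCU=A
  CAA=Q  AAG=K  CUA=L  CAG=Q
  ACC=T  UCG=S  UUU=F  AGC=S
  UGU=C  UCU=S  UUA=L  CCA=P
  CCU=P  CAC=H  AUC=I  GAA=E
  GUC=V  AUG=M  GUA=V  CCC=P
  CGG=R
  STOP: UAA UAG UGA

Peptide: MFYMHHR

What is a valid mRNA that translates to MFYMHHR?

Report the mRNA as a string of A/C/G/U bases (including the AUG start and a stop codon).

Answer: mRNA: AUGUUUUAUAUGCAUCAUCGUUGA

Derivation:
residue 1: M -> AUG (start codon)
residue 2: F codons sorted = UUC,UUU -> pick last = UUU
residue 3: Y codons sorted = UAC,UAU -> pick last = UAU
residue 4: M -> AUG (only codon)
residue 5: H codons sorted = CAC,CAU -> pick last = CAU
residue 6: H codons sorted = CAC,CAU -> pick last = CAU
residue 7: R codons sorted = AGA,AGG,CGA,CGC,CGG,CGU -> pick last = CGU
terminator: stop codons sorted = UAA,UAG,UGA -> pick last = UGA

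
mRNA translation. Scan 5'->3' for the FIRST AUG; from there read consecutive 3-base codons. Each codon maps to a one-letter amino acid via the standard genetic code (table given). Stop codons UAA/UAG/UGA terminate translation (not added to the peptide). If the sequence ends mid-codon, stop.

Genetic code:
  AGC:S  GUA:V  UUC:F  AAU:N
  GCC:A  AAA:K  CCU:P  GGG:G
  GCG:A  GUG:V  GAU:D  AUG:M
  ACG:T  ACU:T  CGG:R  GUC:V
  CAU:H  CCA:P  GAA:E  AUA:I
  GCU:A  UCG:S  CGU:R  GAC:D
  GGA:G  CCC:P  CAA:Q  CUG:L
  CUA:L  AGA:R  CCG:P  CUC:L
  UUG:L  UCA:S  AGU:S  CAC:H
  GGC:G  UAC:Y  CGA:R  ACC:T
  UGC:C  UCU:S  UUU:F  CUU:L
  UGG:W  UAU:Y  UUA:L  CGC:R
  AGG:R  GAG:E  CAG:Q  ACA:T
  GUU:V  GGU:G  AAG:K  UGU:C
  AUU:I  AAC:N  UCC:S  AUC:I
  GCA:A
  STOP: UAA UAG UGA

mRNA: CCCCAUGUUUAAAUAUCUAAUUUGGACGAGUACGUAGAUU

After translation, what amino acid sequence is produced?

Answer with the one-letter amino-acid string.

Answer: MFKYLIWTST

Derivation:
start AUG at pos 4
pos 4: AUG -> M; peptide=M
pos 7: UUU -> F; peptide=MF
pos 10: AAA -> K; peptide=MFK
pos 13: UAU -> Y; peptide=MFKY
pos 16: CUA -> L; peptide=MFKYL
pos 19: AUU -> I; peptide=MFKYLI
pos 22: UGG -> W; peptide=MFKYLIW
pos 25: ACG -> T; peptide=MFKYLIWT
pos 28: AGU -> S; peptide=MFKYLIWTS
pos 31: ACG -> T; peptide=MFKYLIWTST
pos 34: UAG -> STOP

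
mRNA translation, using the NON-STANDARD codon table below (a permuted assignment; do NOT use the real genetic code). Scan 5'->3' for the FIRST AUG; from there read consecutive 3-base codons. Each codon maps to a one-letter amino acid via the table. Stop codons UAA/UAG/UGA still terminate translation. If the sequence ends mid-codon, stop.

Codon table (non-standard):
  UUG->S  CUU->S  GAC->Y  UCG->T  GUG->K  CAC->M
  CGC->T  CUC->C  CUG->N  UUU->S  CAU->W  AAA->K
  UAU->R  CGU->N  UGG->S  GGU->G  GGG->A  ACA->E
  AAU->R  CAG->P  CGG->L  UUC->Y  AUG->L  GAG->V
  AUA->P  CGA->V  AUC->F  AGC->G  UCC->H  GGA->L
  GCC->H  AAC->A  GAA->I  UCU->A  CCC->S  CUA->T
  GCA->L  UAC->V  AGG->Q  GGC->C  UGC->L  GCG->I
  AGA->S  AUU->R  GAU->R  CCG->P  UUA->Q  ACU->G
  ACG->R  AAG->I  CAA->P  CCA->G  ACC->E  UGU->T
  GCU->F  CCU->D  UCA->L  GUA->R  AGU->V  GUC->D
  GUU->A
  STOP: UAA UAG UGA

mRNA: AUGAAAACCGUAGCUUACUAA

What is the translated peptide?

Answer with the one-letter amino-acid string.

Answer: LKERFV

Derivation:
start AUG at pos 0
pos 0: AUG -> L; peptide=L
pos 3: AAA -> K; peptide=LK
pos 6: ACC -> E; peptide=LKE
pos 9: GUA -> R; peptide=LKER
pos 12: GCU -> F; peptide=LKERF
pos 15: UAC -> V; peptide=LKERFV
pos 18: UAA -> STOP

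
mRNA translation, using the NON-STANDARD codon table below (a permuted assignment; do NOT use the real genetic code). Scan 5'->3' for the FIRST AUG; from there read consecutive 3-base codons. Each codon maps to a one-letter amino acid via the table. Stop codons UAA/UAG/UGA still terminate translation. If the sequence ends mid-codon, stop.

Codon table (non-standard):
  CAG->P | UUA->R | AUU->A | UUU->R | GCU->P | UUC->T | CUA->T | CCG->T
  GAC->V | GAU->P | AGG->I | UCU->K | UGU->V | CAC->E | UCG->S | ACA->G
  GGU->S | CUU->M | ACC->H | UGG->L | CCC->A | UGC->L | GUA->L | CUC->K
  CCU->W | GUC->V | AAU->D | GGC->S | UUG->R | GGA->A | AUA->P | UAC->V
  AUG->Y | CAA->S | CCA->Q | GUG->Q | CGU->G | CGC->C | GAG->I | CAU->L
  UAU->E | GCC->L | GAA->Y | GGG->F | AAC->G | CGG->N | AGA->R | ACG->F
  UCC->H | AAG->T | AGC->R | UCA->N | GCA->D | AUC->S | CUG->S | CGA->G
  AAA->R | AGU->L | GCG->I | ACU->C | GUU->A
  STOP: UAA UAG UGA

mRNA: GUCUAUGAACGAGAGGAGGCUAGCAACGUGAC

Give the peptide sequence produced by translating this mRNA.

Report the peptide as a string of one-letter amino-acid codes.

start AUG at pos 4
pos 4: AUG -> Y; peptide=Y
pos 7: AAC -> G; peptide=YG
pos 10: GAG -> I; peptide=YGI
pos 13: AGG -> I; peptide=YGII
pos 16: AGG -> I; peptide=YGIII
pos 19: CUA -> T; peptide=YGIIIT
pos 22: GCA -> D; peptide=YGIIITD
pos 25: ACG -> F; peptide=YGIIITDF
pos 28: UGA -> STOP

Answer: YGIIITDF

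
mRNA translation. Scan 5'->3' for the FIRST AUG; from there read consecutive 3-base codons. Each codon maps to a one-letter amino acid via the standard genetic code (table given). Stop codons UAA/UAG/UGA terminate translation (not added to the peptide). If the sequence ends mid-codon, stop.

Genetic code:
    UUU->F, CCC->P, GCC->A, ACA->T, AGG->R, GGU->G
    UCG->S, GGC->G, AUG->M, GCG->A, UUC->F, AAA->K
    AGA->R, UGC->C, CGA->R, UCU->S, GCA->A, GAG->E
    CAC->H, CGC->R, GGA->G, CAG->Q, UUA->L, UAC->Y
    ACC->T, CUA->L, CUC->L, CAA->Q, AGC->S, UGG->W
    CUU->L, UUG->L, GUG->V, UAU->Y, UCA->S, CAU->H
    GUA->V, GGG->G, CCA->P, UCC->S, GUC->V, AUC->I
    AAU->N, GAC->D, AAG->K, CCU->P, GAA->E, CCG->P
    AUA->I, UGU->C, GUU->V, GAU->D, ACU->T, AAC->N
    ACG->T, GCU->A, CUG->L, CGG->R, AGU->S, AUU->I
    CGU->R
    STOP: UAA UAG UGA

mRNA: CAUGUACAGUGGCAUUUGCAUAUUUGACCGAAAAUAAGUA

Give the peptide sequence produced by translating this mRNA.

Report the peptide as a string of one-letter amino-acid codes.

start AUG at pos 1
pos 1: AUG -> M; peptide=M
pos 4: UAC -> Y; peptide=MY
pos 7: AGU -> S; peptide=MYS
pos 10: GGC -> G; peptide=MYSG
pos 13: AUU -> I; peptide=MYSGI
pos 16: UGC -> C; peptide=MYSGIC
pos 19: AUA -> I; peptide=MYSGICI
pos 22: UUU -> F; peptide=MYSGICIF
pos 25: GAC -> D; peptide=MYSGICIFD
pos 28: CGA -> R; peptide=MYSGICIFDR
pos 31: AAA -> K; peptide=MYSGICIFDRK
pos 34: UAA -> STOP

Answer: MYSGICIFDRK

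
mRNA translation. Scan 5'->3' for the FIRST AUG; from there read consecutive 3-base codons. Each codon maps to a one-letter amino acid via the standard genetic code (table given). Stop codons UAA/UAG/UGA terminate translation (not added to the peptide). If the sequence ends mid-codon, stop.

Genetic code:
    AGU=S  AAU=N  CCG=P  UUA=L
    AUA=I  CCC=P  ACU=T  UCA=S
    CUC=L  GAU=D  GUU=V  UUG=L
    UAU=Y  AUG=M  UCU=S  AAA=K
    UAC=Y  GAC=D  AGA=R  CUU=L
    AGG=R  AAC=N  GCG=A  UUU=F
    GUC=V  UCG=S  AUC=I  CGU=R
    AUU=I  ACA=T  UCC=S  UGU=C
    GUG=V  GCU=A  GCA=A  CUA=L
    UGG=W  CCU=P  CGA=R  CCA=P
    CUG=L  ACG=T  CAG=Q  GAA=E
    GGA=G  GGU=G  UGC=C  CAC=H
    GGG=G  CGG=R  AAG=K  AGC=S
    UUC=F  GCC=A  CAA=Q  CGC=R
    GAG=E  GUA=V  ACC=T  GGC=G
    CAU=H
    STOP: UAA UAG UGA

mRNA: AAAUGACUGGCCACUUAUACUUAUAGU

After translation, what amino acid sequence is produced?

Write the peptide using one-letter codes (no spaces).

Answer: MTGHLYL

Derivation:
start AUG at pos 2
pos 2: AUG -> M; peptide=M
pos 5: ACU -> T; peptide=MT
pos 8: GGC -> G; peptide=MTG
pos 11: CAC -> H; peptide=MTGH
pos 14: UUA -> L; peptide=MTGHL
pos 17: UAC -> Y; peptide=MTGHLY
pos 20: UUA -> L; peptide=MTGHLYL
pos 23: UAG -> STOP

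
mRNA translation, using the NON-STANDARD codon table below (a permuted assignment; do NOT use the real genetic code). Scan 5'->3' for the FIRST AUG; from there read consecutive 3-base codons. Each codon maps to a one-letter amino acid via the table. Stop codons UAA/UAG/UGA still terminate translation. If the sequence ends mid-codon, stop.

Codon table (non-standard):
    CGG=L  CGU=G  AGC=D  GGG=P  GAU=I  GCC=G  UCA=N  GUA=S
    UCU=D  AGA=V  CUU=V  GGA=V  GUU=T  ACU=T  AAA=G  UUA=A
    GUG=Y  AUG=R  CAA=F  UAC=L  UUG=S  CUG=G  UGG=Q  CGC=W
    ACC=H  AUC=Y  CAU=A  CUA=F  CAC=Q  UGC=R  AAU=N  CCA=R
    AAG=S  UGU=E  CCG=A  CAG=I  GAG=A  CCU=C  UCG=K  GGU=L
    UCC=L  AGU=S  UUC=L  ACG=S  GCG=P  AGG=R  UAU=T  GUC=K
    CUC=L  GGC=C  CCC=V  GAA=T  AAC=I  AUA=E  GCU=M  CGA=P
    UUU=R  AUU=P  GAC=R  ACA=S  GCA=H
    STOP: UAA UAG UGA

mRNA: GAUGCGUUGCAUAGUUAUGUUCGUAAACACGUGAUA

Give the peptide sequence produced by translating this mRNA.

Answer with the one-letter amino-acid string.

start AUG at pos 1
pos 1: AUG -> R; peptide=R
pos 4: CGU -> G; peptide=RG
pos 7: UGC -> R; peptide=RGR
pos 10: AUA -> E; peptide=RGRE
pos 13: GUU -> T; peptide=RGRET
pos 16: AUG -> R; peptide=RGRETR
pos 19: UUC -> L; peptide=RGRETRL
pos 22: GUA -> S; peptide=RGRETRLS
pos 25: AAC -> I; peptide=RGRETRLSI
pos 28: ACG -> S; peptide=RGRETRLSIS
pos 31: UGA -> STOP

Answer: RGRETRLSIS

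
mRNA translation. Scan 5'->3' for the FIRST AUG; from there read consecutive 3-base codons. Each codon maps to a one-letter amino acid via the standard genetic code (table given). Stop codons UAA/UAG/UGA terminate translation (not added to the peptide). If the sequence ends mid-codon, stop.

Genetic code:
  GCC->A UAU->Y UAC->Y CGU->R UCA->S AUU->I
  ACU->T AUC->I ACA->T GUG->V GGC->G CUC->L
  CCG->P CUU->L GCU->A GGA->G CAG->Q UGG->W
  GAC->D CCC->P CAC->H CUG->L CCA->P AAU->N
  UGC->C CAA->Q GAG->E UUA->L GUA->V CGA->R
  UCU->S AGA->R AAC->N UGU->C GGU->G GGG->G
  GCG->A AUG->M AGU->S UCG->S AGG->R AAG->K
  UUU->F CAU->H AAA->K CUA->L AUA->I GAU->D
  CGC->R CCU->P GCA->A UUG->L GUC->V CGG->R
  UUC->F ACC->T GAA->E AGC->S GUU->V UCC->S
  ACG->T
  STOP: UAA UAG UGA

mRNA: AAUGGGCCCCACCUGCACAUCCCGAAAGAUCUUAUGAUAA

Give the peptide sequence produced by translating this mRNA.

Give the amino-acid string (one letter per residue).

Answer: MGPTCTSRKIL

Derivation:
start AUG at pos 1
pos 1: AUG -> M; peptide=M
pos 4: GGC -> G; peptide=MG
pos 7: CCC -> P; peptide=MGP
pos 10: ACC -> T; peptide=MGPT
pos 13: UGC -> C; peptide=MGPTC
pos 16: ACA -> T; peptide=MGPTCT
pos 19: UCC -> S; peptide=MGPTCTS
pos 22: CGA -> R; peptide=MGPTCTSR
pos 25: AAG -> K; peptide=MGPTCTSRK
pos 28: AUC -> I; peptide=MGPTCTSRKI
pos 31: UUA -> L; peptide=MGPTCTSRKIL
pos 34: UGA -> STOP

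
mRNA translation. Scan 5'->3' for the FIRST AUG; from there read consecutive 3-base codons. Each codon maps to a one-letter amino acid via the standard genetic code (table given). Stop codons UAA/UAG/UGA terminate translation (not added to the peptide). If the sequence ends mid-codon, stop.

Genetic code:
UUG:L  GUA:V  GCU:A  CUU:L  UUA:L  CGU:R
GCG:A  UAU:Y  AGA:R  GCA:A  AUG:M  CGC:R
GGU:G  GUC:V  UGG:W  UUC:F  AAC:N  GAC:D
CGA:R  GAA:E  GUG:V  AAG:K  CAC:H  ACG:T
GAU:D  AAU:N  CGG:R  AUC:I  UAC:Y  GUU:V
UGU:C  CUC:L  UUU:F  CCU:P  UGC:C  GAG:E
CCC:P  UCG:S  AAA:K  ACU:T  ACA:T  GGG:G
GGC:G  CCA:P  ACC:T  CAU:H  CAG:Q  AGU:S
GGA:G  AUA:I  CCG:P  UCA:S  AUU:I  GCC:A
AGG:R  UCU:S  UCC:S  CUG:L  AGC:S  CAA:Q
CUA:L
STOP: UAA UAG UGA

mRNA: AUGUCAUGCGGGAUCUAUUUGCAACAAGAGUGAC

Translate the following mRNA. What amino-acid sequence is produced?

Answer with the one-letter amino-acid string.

start AUG at pos 0
pos 0: AUG -> M; peptide=M
pos 3: UCA -> S; peptide=MS
pos 6: UGC -> C; peptide=MSC
pos 9: GGG -> G; peptide=MSCG
pos 12: AUC -> I; peptide=MSCGI
pos 15: UAU -> Y; peptide=MSCGIY
pos 18: UUG -> L; peptide=MSCGIYL
pos 21: CAA -> Q; peptide=MSCGIYLQ
pos 24: CAA -> Q; peptide=MSCGIYLQQ
pos 27: GAG -> E; peptide=MSCGIYLQQE
pos 30: UGA -> STOP

Answer: MSCGIYLQQE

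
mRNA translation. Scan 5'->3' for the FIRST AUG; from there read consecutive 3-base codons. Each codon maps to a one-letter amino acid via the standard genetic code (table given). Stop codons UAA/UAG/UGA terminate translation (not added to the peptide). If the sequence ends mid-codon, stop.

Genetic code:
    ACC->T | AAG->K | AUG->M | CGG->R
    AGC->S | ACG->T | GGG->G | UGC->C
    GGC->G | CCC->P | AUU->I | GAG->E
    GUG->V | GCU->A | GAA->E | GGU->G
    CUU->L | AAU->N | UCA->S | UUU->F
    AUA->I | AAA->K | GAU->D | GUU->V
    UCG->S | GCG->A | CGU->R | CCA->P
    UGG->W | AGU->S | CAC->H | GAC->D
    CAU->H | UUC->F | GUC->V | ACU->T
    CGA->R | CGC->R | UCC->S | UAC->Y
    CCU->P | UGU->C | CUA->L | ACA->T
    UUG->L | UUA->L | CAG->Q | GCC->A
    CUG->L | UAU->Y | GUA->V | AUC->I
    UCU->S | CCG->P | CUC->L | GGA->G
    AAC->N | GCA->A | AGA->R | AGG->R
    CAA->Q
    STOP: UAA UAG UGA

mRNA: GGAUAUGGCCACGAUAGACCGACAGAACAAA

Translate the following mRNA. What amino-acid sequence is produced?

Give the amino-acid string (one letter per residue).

Answer: MATIDRQNK

Derivation:
start AUG at pos 4
pos 4: AUG -> M; peptide=M
pos 7: GCC -> A; peptide=MA
pos 10: ACG -> T; peptide=MAT
pos 13: AUA -> I; peptide=MATI
pos 16: GAC -> D; peptide=MATID
pos 19: CGA -> R; peptide=MATIDR
pos 22: CAG -> Q; peptide=MATIDRQ
pos 25: AAC -> N; peptide=MATIDRQN
pos 28: AAA -> K; peptide=MATIDRQNK
pos 31: only 0 nt remain (<3), stop (end of mRNA)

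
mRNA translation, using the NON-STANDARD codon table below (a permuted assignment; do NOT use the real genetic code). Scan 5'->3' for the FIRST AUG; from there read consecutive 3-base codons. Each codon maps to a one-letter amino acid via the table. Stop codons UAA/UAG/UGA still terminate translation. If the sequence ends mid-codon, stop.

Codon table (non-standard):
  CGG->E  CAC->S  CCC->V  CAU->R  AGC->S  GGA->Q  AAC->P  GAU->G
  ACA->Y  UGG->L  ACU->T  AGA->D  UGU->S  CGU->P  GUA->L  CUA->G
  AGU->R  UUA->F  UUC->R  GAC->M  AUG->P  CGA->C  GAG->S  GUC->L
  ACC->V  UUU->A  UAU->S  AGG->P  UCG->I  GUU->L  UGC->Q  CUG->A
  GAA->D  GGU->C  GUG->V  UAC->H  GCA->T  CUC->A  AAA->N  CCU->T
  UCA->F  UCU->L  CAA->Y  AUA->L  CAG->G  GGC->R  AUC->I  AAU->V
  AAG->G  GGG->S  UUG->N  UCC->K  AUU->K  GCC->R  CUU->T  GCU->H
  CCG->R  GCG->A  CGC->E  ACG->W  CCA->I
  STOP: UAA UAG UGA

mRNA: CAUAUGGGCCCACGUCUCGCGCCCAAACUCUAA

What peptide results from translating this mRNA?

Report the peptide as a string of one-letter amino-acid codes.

start AUG at pos 3
pos 3: AUG -> P; peptide=P
pos 6: GGC -> R; peptide=PR
pos 9: CCA -> I; peptide=PRI
pos 12: CGU -> P; peptide=PRIP
pos 15: CUC -> A; peptide=PRIPA
pos 18: GCG -> A; peptide=PRIPAA
pos 21: CCC -> V; peptide=PRIPAAV
pos 24: AAA -> N; peptide=PRIPAAVN
pos 27: CUC -> A; peptide=PRIPAAVNA
pos 30: UAA -> STOP

Answer: PRIPAAVNA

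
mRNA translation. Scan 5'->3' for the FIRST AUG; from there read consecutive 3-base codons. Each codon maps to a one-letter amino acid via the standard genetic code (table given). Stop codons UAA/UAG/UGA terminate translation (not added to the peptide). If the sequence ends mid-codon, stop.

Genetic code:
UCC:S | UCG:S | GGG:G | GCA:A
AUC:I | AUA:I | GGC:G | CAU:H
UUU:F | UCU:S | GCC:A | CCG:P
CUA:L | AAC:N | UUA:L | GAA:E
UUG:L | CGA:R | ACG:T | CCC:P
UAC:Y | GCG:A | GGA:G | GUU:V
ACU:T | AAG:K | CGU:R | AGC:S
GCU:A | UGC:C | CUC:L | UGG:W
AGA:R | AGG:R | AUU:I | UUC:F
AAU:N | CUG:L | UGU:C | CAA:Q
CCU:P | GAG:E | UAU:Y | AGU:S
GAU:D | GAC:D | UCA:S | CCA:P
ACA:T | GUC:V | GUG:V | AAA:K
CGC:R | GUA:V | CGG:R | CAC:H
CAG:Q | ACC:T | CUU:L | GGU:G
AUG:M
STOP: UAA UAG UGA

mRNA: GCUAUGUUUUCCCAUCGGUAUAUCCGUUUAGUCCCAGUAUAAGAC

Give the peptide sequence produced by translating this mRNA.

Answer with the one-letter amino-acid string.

start AUG at pos 3
pos 3: AUG -> M; peptide=M
pos 6: UUU -> F; peptide=MF
pos 9: UCC -> S; peptide=MFS
pos 12: CAU -> H; peptide=MFSH
pos 15: CGG -> R; peptide=MFSHR
pos 18: UAU -> Y; peptide=MFSHRY
pos 21: AUC -> I; peptide=MFSHRYI
pos 24: CGU -> R; peptide=MFSHRYIR
pos 27: UUA -> L; peptide=MFSHRYIRL
pos 30: GUC -> V; peptide=MFSHRYIRLV
pos 33: CCA -> P; peptide=MFSHRYIRLVP
pos 36: GUA -> V; peptide=MFSHRYIRLVPV
pos 39: UAA -> STOP

Answer: MFSHRYIRLVPV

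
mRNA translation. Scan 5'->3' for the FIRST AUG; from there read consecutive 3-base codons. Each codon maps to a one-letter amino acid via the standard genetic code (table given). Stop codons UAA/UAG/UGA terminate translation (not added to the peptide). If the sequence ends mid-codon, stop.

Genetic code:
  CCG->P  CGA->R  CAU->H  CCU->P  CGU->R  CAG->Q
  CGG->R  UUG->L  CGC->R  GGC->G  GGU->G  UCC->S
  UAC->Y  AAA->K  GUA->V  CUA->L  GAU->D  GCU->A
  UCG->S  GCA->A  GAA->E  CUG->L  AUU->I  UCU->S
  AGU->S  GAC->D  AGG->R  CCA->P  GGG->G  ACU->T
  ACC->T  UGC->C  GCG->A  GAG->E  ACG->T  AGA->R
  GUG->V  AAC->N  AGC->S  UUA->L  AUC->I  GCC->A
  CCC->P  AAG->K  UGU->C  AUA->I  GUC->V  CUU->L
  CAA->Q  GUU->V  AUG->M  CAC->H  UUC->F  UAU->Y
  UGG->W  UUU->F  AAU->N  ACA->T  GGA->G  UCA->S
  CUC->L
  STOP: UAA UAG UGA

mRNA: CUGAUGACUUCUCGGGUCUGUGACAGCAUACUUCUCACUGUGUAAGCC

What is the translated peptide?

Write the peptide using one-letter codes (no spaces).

Answer: MTSRVCDSILLTV

Derivation:
start AUG at pos 3
pos 3: AUG -> M; peptide=M
pos 6: ACU -> T; peptide=MT
pos 9: UCU -> S; peptide=MTS
pos 12: CGG -> R; peptide=MTSR
pos 15: GUC -> V; peptide=MTSRV
pos 18: UGU -> C; peptide=MTSRVC
pos 21: GAC -> D; peptide=MTSRVCD
pos 24: AGC -> S; peptide=MTSRVCDS
pos 27: AUA -> I; peptide=MTSRVCDSI
pos 30: CUU -> L; peptide=MTSRVCDSIL
pos 33: CUC -> L; peptide=MTSRVCDSILL
pos 36: ACU -> T; peptide=MTSRVCDSILLT
pos 39: GUG -> V; peptide=MTSRVCDSILLTV
pos 42: UAA -> STOP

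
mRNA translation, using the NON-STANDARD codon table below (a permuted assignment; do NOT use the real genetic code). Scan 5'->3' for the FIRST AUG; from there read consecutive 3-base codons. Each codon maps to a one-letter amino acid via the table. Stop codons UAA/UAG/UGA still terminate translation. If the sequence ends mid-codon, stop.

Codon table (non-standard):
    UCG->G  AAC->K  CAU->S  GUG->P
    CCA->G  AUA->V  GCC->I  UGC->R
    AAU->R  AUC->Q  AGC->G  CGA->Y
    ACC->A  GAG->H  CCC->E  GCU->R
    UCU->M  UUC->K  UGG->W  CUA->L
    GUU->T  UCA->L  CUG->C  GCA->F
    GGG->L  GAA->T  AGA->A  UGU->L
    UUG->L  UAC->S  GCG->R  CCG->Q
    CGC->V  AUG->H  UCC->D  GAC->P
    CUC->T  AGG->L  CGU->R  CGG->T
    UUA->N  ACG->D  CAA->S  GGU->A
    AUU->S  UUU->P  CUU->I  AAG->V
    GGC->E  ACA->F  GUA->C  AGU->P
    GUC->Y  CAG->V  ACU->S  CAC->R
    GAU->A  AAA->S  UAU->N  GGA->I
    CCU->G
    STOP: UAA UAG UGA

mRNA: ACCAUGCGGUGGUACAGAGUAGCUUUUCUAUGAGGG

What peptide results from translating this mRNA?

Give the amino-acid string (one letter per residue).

Answer: HTWSACRPL

Derivation:
start AUG at pos 3
pos 3: AUG -> H; peptide=H
pos 6: CGG -> T; peptide=HT
pos 9: UGG -> W; peptide=HTW
pos 12: UAC -> S; peptide=HTWS
pos 15: AGA -> A; peptide=HTWSA
pos 18: GUA -> C; peptide=HTWSAC
pos 21: GCU -> R; peptide=HTWSACR
pos 24: UUU -> P; peptide=HTWSACRP
pos 27: CUA -> L; peptide=HTWSACRPL
pos 30: UGA -> STOP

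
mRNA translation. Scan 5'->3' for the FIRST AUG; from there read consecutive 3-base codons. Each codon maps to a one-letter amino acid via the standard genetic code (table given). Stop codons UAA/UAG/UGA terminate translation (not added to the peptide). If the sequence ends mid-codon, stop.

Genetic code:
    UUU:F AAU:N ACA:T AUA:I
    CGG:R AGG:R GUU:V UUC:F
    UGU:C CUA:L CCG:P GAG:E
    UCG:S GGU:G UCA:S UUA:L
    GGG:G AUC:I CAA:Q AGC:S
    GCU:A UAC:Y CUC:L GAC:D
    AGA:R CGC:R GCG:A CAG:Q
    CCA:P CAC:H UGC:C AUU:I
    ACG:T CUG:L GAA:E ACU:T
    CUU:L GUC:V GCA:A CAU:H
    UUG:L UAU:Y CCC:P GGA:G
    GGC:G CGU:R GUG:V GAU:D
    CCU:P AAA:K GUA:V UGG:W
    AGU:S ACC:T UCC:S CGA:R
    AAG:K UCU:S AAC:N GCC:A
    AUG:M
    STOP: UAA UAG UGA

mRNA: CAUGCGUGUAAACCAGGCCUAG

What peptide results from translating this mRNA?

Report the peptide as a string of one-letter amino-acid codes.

start AUG at pos 1
pos 1: AUG -> M; peptide=M
pos 4: CGU -> R; peptide=MR
pos 7: GUA -> V; peptide=MRV
pos 10: AAC -> N; peptide=MRVN
pos 13: CAG -> Q; peptide=MRVNQ
pos 16: GCC -> A; peptide=MRVNQA
pos 19: UAG -> STOP

Answer: MRVNQA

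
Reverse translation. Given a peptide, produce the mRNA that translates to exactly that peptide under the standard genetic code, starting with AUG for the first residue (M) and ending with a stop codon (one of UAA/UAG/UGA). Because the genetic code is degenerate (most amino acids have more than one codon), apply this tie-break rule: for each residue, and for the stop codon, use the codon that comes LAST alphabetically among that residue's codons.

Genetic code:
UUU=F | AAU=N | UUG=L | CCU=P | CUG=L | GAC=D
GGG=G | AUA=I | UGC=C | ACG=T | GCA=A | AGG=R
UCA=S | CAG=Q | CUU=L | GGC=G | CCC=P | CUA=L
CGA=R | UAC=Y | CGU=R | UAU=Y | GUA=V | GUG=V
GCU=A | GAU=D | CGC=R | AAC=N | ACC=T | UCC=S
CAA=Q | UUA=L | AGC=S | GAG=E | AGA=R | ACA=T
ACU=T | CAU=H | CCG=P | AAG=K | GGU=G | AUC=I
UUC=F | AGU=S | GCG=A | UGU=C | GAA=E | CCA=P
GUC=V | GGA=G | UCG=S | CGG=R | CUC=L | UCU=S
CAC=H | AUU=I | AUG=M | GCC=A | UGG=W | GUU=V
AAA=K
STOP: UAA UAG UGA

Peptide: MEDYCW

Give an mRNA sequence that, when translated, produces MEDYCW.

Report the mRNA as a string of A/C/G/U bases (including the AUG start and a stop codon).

Answer: mRNA: AUGGAGGAUUAUUGUUGGUGA

Derivation:
residue 1: M -> AUG (start codon)
residue 2: E codons sorted = GAA,GAG -> pick last = GAG
residue 3: D codons sorted = GAC,GAU -> pick last = GAU
residue 4: Y codons sorted = UAC,UAU -> pick last = UAU
residue 5: C codons sorted = UGC,UGU -> pick last = UGU
residue 6: W -> UGG (only codon)
terminator: stop codons sorted = UAA,UAG,UGA -> pick last = UGA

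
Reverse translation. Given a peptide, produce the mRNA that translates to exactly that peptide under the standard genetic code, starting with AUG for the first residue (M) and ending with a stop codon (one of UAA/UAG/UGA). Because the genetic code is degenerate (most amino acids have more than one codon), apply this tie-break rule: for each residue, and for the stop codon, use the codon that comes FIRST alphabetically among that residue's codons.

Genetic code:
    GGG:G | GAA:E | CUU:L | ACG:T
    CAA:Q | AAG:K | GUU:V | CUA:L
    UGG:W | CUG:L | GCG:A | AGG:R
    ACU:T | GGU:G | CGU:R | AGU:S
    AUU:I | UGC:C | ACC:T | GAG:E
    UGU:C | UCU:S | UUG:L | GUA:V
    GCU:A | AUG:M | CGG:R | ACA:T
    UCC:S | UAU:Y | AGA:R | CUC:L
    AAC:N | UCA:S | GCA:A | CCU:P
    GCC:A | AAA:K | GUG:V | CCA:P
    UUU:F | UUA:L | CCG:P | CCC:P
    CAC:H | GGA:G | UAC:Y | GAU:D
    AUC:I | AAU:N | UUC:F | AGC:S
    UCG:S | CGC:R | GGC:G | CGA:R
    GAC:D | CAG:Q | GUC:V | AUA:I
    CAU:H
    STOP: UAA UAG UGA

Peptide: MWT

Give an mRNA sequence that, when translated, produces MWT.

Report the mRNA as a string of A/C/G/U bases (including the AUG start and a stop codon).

residue 1: M -> AUG (start codon)
residue 2: W -> UGG (only codon)
residue 3: T codons sorted = ACA,ACC,ACG,ACU -> pick first = ACA
terminator: stop codons sorted = UAA,UAG,UGA -> pick first = UAA

Answer: mRNA: AUGUGGACAUAA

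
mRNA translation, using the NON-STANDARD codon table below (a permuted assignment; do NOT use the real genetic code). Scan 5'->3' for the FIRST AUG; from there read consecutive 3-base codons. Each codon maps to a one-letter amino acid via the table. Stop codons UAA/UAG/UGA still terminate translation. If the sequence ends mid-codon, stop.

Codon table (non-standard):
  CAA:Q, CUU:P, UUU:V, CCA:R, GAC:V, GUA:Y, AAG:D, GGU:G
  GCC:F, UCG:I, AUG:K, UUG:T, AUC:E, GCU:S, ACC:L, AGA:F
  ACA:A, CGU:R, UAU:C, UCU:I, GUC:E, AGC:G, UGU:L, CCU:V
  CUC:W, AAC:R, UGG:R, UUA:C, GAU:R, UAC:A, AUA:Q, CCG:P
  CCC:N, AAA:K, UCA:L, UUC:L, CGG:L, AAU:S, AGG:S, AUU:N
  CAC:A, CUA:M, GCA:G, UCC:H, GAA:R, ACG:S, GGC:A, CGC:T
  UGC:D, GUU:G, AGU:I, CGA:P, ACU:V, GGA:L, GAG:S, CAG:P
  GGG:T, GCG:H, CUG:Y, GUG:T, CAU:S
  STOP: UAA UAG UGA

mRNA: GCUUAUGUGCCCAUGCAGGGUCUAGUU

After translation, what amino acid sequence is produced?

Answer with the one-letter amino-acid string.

start AUG at pos 4
pos 4: AUG -> K; peptide=K
pos 7: UGC -> D; peptide=KD
pos 10: CCA -> R; peptide=KDR
pos 13: UGC -> D; peptide=KDRD
pos 16: AGG -> S; peptide=KDRDS
pos 19: GUC -> E; peptide=KDRDSE
pos 22: UAG -> STOP

Answer: KDRDSE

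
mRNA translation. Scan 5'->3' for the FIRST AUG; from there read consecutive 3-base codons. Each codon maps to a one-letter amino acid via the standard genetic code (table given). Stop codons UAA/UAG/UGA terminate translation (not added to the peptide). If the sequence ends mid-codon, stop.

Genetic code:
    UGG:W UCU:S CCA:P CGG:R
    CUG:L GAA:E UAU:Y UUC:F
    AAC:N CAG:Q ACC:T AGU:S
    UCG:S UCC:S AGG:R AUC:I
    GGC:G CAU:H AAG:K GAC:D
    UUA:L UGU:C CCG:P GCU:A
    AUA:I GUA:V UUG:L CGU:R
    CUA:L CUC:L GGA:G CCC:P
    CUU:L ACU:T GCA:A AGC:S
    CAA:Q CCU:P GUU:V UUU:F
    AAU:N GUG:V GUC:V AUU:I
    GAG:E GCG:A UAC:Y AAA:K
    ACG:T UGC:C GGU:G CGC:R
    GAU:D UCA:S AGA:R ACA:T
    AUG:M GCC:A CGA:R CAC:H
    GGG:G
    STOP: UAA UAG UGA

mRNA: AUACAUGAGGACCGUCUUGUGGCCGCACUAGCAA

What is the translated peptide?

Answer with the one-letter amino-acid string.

Answer: MRTVLWPH

Derivation:
start AUG at pos 4
pos 4: AUG -> M; peptide=M
pos 7: AGG -> R; peptide=MR
pos 10: ACC -> T; peptide=MRT
pos 13: GUC -> V; peptide=MRTV
pos 16: UUG -> L; peptide=MRTVL
pos 19: UGG -> W; peptide=MRTVLW
pos 22: CCG -> P; peptide=MRTVLWP
pos 25: CAC -> H; peptide=MRTVLWPH
pos 28: UAG -> STOP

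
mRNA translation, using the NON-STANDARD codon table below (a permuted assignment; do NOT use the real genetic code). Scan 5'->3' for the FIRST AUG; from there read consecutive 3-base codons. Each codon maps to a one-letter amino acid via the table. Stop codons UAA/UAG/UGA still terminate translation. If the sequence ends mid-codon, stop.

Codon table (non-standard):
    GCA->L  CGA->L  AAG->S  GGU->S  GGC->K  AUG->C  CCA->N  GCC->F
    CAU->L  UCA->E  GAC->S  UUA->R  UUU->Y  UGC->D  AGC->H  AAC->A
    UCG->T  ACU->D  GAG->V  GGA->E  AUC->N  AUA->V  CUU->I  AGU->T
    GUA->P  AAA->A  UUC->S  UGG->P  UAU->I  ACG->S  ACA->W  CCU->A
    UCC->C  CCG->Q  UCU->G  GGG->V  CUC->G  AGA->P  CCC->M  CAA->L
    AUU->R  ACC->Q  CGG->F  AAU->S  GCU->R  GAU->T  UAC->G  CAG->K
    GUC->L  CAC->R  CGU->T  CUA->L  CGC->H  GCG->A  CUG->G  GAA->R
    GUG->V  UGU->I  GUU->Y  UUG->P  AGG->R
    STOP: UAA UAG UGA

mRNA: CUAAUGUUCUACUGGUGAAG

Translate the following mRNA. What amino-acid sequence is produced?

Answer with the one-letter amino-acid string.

Answer: CSGP

Derivation:
start AUG at pos 3
pos 3: AUG -> C; peptide=C
pos 6: UUC -> S; peptide=CS
pos 9: UAC -> G; peptide=CSG
pos 12: UGG -> P; peptide=CSGP
pos 15: UGA -> STOP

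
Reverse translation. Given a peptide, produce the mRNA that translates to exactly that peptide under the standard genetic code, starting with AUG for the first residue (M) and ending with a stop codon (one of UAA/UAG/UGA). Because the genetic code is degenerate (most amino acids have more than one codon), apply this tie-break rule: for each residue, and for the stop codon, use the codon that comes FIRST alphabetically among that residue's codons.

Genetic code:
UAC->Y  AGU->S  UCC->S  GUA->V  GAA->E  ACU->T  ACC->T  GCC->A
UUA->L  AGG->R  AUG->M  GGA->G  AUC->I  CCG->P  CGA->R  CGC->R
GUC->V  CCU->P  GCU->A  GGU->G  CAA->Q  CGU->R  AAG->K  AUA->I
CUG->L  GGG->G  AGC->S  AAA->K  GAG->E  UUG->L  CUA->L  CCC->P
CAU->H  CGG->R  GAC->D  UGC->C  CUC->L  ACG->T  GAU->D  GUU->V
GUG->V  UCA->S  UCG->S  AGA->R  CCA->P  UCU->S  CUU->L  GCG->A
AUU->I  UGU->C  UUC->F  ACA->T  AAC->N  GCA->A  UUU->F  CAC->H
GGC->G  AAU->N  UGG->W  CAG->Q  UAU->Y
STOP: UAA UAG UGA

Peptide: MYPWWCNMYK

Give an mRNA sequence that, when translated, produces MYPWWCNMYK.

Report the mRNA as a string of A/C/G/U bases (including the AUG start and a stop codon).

residue 1: M -> AUG (start codon)
residue 2: Y codons sorted = UAC,UAU -> pick first = UAC
residue 3: P codons sorted = CCA,CCC,CCG,CCU -> pick first = CCA
residue 4: W -> UGG (only codon)
residue 5: W -> UGG (only codon)
residue 6: C codons sorted = UGC,UGU -> pick first = UGC
residue 7: N codons sorted = AAC,AAU -> pick first = AAC
residue 8: M -> AUG (only codon)
residue 9: Y codons sorted = UAC,UAU -> pick first = UAC
residue 10: K codons sorted = AAA,AAG -> pick first = AAA
terminator: stop codons sorted = UAA,UAG,UGA -> pick first = UAA

Answer: mRNA: AUGUACCCAUGGUGGUGCAACAUGUACAAAUAA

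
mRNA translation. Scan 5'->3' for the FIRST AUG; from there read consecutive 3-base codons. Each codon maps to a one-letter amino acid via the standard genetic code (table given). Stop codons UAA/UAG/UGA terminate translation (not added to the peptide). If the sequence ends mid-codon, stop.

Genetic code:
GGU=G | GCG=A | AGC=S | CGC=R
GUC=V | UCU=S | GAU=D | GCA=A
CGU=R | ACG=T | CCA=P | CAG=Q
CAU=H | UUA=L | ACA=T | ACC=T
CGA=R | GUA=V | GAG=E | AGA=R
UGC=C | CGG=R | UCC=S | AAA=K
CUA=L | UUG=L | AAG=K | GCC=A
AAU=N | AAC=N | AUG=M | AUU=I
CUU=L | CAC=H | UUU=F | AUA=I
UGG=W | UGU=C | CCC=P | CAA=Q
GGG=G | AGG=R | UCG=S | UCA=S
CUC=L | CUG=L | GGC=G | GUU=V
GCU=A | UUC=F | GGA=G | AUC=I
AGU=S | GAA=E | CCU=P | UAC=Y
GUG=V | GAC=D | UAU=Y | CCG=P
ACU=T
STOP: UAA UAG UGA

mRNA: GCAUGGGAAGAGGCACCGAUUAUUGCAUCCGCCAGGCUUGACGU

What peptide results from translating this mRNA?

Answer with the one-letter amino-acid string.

Answer: MGRGTDYCIRQA

Derivation:
start AUG at pos 2
pos 2: AUG -> M; peptide=M
pos 5: GGA -> G; peptide=MG
pos 8: AGA -> R; peptide=MGR
pos 11: GGC -> G; peptide=MGRG
pos 14: ACC -> T; peptide=MGRGT
pos 17: GAU -> D; peptide=MGRGTD
pos 20: UAU -> Y; peptide=MGRGTDY
pos 23: UGC -> C; peptide=MGRGTDYC
pos 26: AUC -> I; peptide=MGRGTDYCI
pos 29: CGC -> R; peptide=MGRGTDYCIR
pos 32: CAG -> Q; peptide=MGRGTDYCIRQ
pos 35: GCU -> A; peptide=MGRGTDYCIRQA
pos 38: UGA -> STOP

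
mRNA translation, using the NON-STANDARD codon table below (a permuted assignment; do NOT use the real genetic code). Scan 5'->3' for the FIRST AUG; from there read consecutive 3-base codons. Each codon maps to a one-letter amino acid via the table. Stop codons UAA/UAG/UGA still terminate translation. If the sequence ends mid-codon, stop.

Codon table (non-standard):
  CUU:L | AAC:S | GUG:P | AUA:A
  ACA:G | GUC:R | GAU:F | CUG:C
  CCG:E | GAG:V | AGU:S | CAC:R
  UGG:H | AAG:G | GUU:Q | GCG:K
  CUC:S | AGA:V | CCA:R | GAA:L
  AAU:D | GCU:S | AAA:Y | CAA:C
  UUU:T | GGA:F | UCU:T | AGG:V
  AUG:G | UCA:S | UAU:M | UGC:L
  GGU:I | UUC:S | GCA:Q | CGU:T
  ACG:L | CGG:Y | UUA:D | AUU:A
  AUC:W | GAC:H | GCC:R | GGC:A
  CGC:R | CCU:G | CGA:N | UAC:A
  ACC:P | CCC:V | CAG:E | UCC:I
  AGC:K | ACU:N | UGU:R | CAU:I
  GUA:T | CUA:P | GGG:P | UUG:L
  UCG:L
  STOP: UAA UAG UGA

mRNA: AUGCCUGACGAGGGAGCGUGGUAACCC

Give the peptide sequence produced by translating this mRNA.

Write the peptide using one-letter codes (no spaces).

Answer: GGHVFKH

Derivation:
start AUG at pos 0
pos 0: AUG -> G; peptide=G
pos 3: CCU -> G; peptide=GG
pos 6: GAC -> H; peptide=GGH
pos 9: GAG -> V; peptide=GGHV
pos 12: GGA -> F; peptide=GGHVF
pos 15: GCG -> K; peptide=GGHVFK
pos 18: UGG -> H; peptide=GGHVFKH
pos 21: UAA -> STOP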